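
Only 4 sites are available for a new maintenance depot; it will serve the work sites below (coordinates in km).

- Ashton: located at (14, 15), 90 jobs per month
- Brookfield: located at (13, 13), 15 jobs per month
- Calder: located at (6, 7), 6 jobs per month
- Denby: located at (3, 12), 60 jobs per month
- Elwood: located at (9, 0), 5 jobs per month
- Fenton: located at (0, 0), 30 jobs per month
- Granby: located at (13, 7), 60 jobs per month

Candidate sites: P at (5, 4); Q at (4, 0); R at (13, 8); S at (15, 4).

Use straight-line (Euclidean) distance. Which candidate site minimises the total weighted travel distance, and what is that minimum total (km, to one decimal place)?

R, total 1962.7 km

Total weighted distance at each candidate:
  P (5, 4): total = 2706.5
  Q (4, 0): total = 3455.0
  R (13, 8): total = 1962.7
  S (15, 4): total = 2772.7
Minimum is at R with total 1962.7 km.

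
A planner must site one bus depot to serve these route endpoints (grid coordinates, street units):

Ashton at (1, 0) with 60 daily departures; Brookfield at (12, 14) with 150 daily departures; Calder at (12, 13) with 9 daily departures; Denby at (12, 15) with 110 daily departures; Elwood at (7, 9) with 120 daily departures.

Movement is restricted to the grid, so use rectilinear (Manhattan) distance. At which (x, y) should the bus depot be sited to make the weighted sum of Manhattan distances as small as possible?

Manhattan distance separates: Σwᵢ(|x−xᵢ|+|y−yᵢ|) = Σwᵢ|x−xᵢ| + Σwᵢ|y−yᵢ|, so x and y are optimised independently as 1-D weighted medians.
Total weight W = 449; half = 224.5.
x-coordinate, sorted with cumulative weight:
  x=1 (Ashton, w=60) cum 60
  x=7 (Elwood, w=120) cum 180
  x=12 (Brookfield, w=150) cum 330  ← median
  x=12 (Calder, w=9) cum 339
  x=12 (Denby, w=110) cum 449
⇒ x* = 12
y-coordinate, sorted with cumulative weight:
  y=0 (Ashton, w=60) cum 60
  y=9 (Elwood, w=120) cum 180
  y=13 (Calder, w=9) cum 189
  y=14 (Brookfield, w=150) cum 339  ← median
  y=15 (Denby, w=110) cum 449
⇒ y* = 14

(12, 14)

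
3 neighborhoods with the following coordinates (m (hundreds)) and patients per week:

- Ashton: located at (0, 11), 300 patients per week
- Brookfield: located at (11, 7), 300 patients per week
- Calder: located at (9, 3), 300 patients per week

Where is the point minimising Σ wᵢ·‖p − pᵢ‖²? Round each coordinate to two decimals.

The minimiser of Σwᵢ‖p−pᵢ‖² is the weighted centroid p* = (Σwᵢpᵢ)/(Σwᵢ).
Σwᵢ = 900.
Σwᵢxᵢ = 300·0 + 300·11 + 300·9 = 6000.
Σwᵢyᵢ = 300·11 + 300·7 + 300·3 = 6300.
x* = 6000/900 = 6.67, y* = 6300/900 = 7.00.

(6.67, 7.00)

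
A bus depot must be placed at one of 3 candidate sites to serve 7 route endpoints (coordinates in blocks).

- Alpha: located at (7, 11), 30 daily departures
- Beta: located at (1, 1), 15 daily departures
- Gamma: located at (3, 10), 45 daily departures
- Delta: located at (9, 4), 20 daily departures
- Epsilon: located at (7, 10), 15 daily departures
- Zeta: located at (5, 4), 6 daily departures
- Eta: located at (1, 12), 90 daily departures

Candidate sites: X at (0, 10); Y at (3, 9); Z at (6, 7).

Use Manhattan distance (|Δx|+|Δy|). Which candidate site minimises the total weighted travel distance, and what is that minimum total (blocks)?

Total weighted distance at each candidate:
  X (0, 10): total = 1266
  Y (3, 9): total = 1162
  Z (6, 7): total = 1689
Minimum is at Y with total 1162 blocks.

Y, total 1162 blocks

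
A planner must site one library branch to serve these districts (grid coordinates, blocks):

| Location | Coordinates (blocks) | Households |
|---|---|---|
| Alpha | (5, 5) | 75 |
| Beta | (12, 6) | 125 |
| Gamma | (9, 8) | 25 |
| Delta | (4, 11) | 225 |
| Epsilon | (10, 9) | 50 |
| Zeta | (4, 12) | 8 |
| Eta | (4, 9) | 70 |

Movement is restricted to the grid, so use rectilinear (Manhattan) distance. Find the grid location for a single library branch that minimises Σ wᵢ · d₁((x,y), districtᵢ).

(4, 9)

Manhattan distance separates: Σwᵢ(|x−xᵢ|+|y−yᵢ|) = Σwᵢ|x−xᵢ| + Σwᵢ|y−yᵢ|, so x and y are optimised independently as 1-D weighted medians.
Total weight W = 578; half = 289.
x-coordinate, sorted with cumulative weight:
  x=4 (Delta, w=225) cum 225
  x=4 (Zeta, w=8) cum 233
  x=4 (Eta, w=70) cum 303  ← median
  x=5 (Alpha, w=75) cum 378
  x=9 (Gamma, w=25) cum 403
  x=10 (Epsilon, w=50) cum 453
  x=12 (Beta, w=125) cum 578
⇒ x* = 4
y-coordinate, sorted with cumulative weight:
  y=5 (Alpha, w=75) cum 75
  y=6 (Beta, w=125) cum 200
  y=8 (Gamma, w=25) cum 225
  y=9 (Epsilon, w=50) cum 275
  y=9 (Eta, w=70) cum 345  ← median
  y=11 (Delta, w=225) cum 570
  y=12 (Zeta, w=8) cum 578
⇒ y* = 9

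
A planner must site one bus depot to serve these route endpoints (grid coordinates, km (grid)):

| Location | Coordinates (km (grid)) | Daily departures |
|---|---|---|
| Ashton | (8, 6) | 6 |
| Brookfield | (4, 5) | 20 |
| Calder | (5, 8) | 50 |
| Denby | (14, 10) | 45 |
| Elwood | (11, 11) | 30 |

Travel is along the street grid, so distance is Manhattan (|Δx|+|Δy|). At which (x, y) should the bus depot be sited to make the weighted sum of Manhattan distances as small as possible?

(8, 8)

Manhattan distance separates: Σwᵢ(|x−xᵢ|+|y−yᵢ|) = Σwᵢ|x−xᵢ| + Σwᵢ|y−yᵢ|, so x and y are optimised independently as 1-D weighted medians.
Total weight W = 151; half = 75.5.
x-coordinate, sorted with cumulative weight:
  x=4 (Brookfield, w=20) cum 20
  x=5 (Calder, w=50) cum 70
  x=8 (Ashton, w=6) cum 76  ← median
  x=11 (Elwood, w=30) cum 106
  x=14 (Denby, w=45) cum 151
⇒ x* = 8
y-coordinate, sorted with cumulative weight:
  y=5 (Brookfield, w=20) cum 20
  y=6 (Ashton, w=6) cum 26
  y=8 (Calder, w=50) cum 76  ← median
  y=10 (Denby, w=45) cum 121
  y=11 (Elwood, w=30) cum 151
⇒ y* = 8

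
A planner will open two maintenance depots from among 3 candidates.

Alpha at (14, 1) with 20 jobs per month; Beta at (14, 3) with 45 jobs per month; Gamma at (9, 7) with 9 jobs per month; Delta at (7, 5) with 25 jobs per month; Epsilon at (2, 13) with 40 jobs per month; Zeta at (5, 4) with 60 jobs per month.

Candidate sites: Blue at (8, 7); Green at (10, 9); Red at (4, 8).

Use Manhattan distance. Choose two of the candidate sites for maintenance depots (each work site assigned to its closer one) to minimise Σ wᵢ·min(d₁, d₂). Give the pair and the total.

Evaluate every pair (each demand assigned to the nearer of the two):
  {Blue, Red}: total = 1354
  {Green, Red}: total = 1447
  {Blue, Green}: total = 1614
Best pair: {Blue, Red} with total 1354.

{Blue, Red}, total 1354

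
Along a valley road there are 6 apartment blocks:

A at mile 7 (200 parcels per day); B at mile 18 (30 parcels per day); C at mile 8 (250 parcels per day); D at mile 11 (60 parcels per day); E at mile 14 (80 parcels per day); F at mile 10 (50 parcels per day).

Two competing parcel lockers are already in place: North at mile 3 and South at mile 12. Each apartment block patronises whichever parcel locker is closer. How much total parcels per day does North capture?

The indifferent point is the midpoint (3+12)/2 = 7.5; apartment blocks left of it (closer to North at 3) go to North, those right go to South.
  A at 7 (w=200) → North
  C at 8 (w=250) → South
  F at 10 (w=50) → South
  D at 11 (w=60) → South
  E at 14 (w=80) → South
  B at 18 (w=30) → South
North captures 200; South captures 470.

200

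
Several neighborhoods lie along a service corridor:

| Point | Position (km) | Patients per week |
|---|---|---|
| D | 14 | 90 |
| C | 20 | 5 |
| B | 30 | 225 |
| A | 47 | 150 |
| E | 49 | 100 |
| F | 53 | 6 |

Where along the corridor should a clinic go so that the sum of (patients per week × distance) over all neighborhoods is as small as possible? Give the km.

x = 30

For a sum of weighted absolute distances on a line, the optimum is the weighted median (not the mean). Total weight W = 576; half-weight = 288.
Sort by position and accumulate weight:
  km 14 (D, w=90) → cum 90
  km 20 (C, w=5) → cum 95
  km 30 (B, w=225) → cum 320  ≥ 288 → median here
  km 47 (A, w=150) → cum 470
  km 49 (E, w=100) → cum 570
  km 53 (F, w=6) → cum 576
Optimal location: km 30.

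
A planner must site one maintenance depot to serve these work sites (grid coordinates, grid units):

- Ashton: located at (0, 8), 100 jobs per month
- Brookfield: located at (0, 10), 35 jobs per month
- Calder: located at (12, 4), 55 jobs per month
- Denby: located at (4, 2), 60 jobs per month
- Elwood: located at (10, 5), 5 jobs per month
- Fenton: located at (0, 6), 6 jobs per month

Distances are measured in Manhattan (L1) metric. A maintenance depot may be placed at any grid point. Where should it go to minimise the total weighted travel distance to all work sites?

Manhattan distance separates: Σwᵢ(|x−xᵢ|+|y−yᵢ|) = Σwᵢ|x−xᵢ| + Σwᵢ|y−yᵢ|, so x and y are optimised independently as 1-D weighted medians.
Total weight W = 261; half = 130.5.
x-coordinate, sorted with cumulative weight:
  x=0 (Ashton, w=100) cum 100
  x=0 (Brookfield, w=35) cum 135  ← median
  x=0 (Fenton, w=6) cum 141
  x=4 (Denby, w=60) cum 201
  x=10 (Elwood, w=5) cum 206
  x=12 (Calder, w=55) cum 261
⇒ x* = 0
y-coordinate, sorted with cumulative weight:
  y=2 (Denby, w=60) cum 60
  y=4 (Calder, w=55) cum 115
  y=5 (Elwood, w=5) cum 120
  y=6 (Fenton, w=6) cum 126
  y=8 (Ashton, w=100) cum 226  ← median
  y=10 (Brookfield, w=35) cum 261
⇒ y* = 8

(0, 8)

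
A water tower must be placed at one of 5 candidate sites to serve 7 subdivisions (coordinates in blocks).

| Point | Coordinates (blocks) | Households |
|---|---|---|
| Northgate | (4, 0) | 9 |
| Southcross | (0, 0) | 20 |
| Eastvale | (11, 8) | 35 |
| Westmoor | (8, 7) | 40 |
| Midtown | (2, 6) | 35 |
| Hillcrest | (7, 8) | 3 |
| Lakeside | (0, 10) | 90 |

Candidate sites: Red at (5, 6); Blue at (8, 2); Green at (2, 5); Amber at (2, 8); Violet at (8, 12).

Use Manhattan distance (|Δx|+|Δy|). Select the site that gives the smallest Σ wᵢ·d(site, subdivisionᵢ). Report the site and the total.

Amber, total 1330 blocks

Total weighted distance at each candidate:
  Red (5, 6): total = 1650
  Blue (8, 2): total = 2580
  Green (2, 5): total = 1632
  Amber (2, 8): total = 1330
  Violet (8, 12): total = 2324
Minimum is at Amber with total 1330 blocks.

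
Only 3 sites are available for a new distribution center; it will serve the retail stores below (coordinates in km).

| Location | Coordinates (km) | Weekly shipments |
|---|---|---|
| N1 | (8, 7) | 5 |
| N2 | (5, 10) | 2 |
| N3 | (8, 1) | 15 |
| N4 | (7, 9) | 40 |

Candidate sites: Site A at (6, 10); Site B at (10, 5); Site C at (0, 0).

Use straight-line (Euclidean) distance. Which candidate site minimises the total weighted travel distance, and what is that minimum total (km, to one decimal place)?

Total weighted distance at each candidate:
  Site A (6, 10): total = 214.9
  Site B (10, 5): total = 295.4
  Site C (0, 0): total = 652.5
Minimum is at Site A with total 214.9 km.

Site A, total 214.9 km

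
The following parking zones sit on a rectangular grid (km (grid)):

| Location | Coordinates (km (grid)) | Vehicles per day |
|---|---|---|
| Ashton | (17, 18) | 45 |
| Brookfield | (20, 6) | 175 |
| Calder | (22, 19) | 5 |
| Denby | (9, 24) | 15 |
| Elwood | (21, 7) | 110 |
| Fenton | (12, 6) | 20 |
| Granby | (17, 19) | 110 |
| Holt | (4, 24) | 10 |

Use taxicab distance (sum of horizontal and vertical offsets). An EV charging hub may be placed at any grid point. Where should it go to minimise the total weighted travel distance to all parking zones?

(20, 7)

Manhattan distance separates: Σwᵢ(|x−xᵢ|+|y−yᵢ|) = Σwᵢ|x−xᵢ| + Σwᵢ|y−yᵢ|, so x and y are optimised independently as 1-D weighted medians.
Total weight W = 490; half = 245.
x-coordinate, sorted with cumulative weight:
  x=4 (Holt, w=10) cum 10
  x=9 (Denby, w=15) cum 25
  x=12 (Fenton, w=20) cum 45
  x=17 (Ashton, w=45) cum 90
  x=17 (Granby, w=110) cum 200
  x=20 (Brookfield, w=175) cum 375  ← median
  x=21 (Elwood, w=110) cum 485
  x=22 (Calder, w=5) cum 490
⇒ x* = 20
y-coordinate, sorted with cumulative weight:
  y=6 (Brookfield, w=175) cum 175
  y=6 (Fenton, w=20) cum 195
  y=7 (Elwood, w=110) cum 305  ← median
  y=18 (Ashton, w=45) cum 350
  y=19 (Calder, w=5) cum 355
  y=19 (Granby, w=110) cum 465
  y=24 (Denby, w=15) cum 480
  y=24 (Holt, w=10) cum 490
⇒ y* = 7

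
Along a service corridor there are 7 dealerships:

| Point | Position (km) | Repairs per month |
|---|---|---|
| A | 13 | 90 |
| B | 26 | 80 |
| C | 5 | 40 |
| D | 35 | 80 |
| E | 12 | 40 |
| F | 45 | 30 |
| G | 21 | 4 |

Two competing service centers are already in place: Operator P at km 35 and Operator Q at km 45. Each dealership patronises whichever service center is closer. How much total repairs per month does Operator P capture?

The indifferent point is the midpoint (35+45)/2 = 40; dealerships left of it (closer to Operator P at 35) go to Operator P, those right go to Operator Q.
  C at 5 (w=40) → Operator P
  E at 12 (w=40) → Operator P
  A at 13 (w=90) → Operator P
  G at 21 (w=4) → Operator P
  B at 26 (w=80) → Operator P
  D at 35 (w=80) → Operator P
  F at 45 (w=30) → Operator Q
Operator P captures 334; Operator Q captures 30.

334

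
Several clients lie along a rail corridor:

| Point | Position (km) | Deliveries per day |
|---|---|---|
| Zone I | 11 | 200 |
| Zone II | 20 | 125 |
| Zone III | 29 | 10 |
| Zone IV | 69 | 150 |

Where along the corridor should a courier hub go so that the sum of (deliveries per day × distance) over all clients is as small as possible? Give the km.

For a sum of weighted absolute distances on a line, the optimum is the weighted median (not the mean). Total weight W = 485; half-weight = 242.5.
Sort by position and accumulate weight:
  km 11 (Zone I, w=200) → cum 200
  km 20 (Zone II, w=125) → cum 325  ≥ 242.5 → median here
  km 29 (Zone III, w=10) → cum 335
  km 69 (Zone IV, w=150) → cum 485
Optimal location: km 20.

x = 20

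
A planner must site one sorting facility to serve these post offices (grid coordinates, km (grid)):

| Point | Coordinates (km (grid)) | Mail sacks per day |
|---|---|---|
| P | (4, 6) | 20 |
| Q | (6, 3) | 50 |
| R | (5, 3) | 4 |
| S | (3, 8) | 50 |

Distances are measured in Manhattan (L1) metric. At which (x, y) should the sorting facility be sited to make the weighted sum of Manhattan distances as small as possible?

(4, 6)

Manhattan distance separates: Σwᵢ(|x−xᵢ|+|y−yᵢ|) = Σwᵢ|x−xᵢ| + Σwᵢ|y−yᵢ|, so x and y are optimised independently as 1-D weighted medians.
Total weight W = 124; half = 62.
x-coordinate, sorted with cumulative weight:
  x=3 (S, w=50) cum 50
  x=4 (P, w=20) cum 70  ← median
  x=5 (R, w=4) cum 74
  x=6 (Q, w=50) cum 124
⇒ x* = 4
y-coordinate, sorted with cumulative weight:
  y=3 (Q, w=50) cum 50
  y=3 (R, w=4) cum 54
  y=6 (P, w=20) cum 74  ← median
  y=8 (S, w=50) cum 124
⇒ y* = 6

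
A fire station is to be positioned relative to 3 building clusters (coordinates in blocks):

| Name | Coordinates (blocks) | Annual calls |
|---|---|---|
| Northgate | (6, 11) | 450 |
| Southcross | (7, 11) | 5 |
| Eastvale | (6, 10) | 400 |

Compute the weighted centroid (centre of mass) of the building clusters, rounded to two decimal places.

(6.01, 10.53)

The minimiser of Σwᵢ‖p−pᵢ‖² is the weighted centroid p* = (Σwᵢpᵢ)/(Σwᵢ).
Σwᵢ = 855.
Σwᵢxᵢ = 450·6 + 5·7 + 400·6 = 5135.
Σwᵢyᵢ = 450·11 + 5·11 + 400·10 = 9005.
x* = 5135/855 = 6.01, y* = 9005/855 = 10.53.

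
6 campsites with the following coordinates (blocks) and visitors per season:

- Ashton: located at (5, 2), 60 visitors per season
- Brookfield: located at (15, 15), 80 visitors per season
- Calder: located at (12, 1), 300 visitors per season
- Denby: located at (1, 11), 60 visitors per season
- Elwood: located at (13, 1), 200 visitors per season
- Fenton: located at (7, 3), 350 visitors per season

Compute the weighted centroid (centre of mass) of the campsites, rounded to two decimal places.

(9.72, 3.36)

The minimiser of Σwᵢ‖p−pᵢ‖² is the weighted centroid p* = (Σwᵢpᵢ)/(Σwᵢ).
Σwᵢ = 1050.
Σwᵢxᵢ = 60·5 + 80·15 + 300·12 + 60·1 + 200·13 + 350·7 = 10210.
Σwᵢyᵢ = 60·2 + 80·15 + 300·1 + 60·11 + 200·1 + 350·3 = 3530.
x* = 10210/1050 = 9.72, y* = 3530/1050 = 3.36.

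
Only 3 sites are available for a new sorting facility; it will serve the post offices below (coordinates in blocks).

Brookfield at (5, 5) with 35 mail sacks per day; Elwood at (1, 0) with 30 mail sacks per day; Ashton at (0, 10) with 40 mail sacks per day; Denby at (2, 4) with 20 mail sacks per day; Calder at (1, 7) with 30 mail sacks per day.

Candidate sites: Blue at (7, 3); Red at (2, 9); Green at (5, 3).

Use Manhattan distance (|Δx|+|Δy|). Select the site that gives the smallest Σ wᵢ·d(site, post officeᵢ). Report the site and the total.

Total weighted distance at each candidate:
  Blue (7, 3): total = 1390
  Red (2, 9): total = 855
  Green (5, 3): total = 1080
Minimum is at Red with total 855 blocks.

Red, total 855 blocks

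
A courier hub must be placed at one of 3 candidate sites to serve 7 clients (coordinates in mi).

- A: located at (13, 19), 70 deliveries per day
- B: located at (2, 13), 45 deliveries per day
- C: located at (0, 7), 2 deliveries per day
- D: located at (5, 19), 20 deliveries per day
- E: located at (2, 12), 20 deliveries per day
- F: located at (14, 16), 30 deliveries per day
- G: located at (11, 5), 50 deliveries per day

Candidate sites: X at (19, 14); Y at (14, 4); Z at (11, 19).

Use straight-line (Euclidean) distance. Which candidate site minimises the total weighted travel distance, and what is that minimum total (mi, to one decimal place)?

Z, total 1834.6 mi

Total weighted distance at each candidate:
  X (19, 14): total = 2756.8
  Y (14, 4): total = 2912.4
  Z (11, 19): total = 1834.6
Minimum is at Z with total 1834.6 mi.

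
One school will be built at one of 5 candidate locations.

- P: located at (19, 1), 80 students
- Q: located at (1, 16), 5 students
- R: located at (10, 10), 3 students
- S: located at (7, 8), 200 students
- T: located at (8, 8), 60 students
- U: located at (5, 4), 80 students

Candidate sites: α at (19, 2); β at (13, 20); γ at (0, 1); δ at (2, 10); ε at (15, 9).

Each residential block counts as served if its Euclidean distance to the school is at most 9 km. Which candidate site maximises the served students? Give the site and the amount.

Coverage radius r = 9 km; a point is covered iff (Δx)²+(Δy)² ≤ 9² = 81.
  α (19, 2): covers {P} → 80
  β (13, 20): covers {none} → 0
  γ (0, 1): covers {U} → 80
  δ (2, 10): covers {Q, R, S, T, U} → 348
  ε (15, 9): covers {P, R, S, T} → 343
Maximum coverage at δ: 348 students.

δ, covering 348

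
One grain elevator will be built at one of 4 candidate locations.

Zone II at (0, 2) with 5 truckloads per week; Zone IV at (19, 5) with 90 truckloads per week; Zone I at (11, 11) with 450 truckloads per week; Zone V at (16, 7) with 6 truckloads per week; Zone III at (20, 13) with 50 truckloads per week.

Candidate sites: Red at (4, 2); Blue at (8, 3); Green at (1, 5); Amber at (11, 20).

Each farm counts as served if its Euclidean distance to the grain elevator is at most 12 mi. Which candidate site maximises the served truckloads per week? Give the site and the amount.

Blue, covering 551

Coverage radius r = 12 mi; a point is covered iff (Δx)²+(Δy)² ≤ 12² = 144.
  Red (4, 2): covers {Zone II, Zone I} → 455
  Blue (8, 3): covers {Zone II, Zone IV, Zone I, Zone V} → 551
  Green (1, 5): covers {Zone II, Zone I} → 455
  Amber (11, 20): covers {Zone I, Zone III} → 500
Maximum coverage at Blue: 551 truckloads per week.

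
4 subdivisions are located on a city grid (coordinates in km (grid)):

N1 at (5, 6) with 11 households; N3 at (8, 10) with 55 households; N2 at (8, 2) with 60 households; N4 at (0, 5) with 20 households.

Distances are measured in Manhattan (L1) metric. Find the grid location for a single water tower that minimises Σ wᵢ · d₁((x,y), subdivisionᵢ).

Manhattan distance separates: Σwᵢ(|x−xᵢ|+|y−yᵢ|) = Σwᵢ|x−xᵢ| + Σwᵢ|y−yᵢ|, so x and y are optimised independently as 1-D weighted medians.
Total weight W = 146; half = 73.
x-coordinate, sorted with cumulative weight:
  x=0 (N4, w=20) cum 20
  x=5 (N1, w=11) cum 31
  x=8 (N3, w=55) cum 86  ← median
  x=8 (N2, w=60) cum 146
⇒ x* = 8
y-coordinate, sorted with cumulative weight:
  y=2 (N2, w=60) cum 60
  y=5 (N4, w=20) cum 80  ← median
  y=6 (N1, w=11) cum 91
  y=10 (N3, w=55) cum 146
⇒ y* = 5

(8, 5)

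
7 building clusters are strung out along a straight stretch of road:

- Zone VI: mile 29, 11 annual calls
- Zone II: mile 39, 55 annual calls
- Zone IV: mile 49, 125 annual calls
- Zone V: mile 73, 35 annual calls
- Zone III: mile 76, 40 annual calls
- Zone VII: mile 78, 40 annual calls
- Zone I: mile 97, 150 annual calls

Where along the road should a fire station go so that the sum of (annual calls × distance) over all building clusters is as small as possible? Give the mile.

For a sum of weighted absolute distances on a line, the optimum is the weighted median (not the mean). Total weight W = 456; half-weight = 228.
Sort by position and accumulate weight:
  mile 29 (Zone VI, w=11) → cum 11
  mile 39 (Zone II, w=55) → cum 66
  mile 49 (Zone IV, w=125) → cum 191
  mile 73 (Zone V, w=35) → cum 226
  mile 76 (Zone III, w=40) → cum 266  ≥ 228 → median here
  mile 78 (Zone VII, w=40) → cum 306
  mile 97 (Zone I, w=150) → cum 456
Optimal location: mile 76.

x = 76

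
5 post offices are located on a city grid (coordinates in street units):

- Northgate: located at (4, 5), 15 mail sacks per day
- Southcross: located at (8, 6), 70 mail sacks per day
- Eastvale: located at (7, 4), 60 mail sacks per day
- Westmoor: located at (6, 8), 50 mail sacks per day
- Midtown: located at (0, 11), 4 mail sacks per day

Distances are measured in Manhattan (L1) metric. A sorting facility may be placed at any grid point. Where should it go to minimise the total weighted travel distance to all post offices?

(7, 6)

Manhattan distance separates: Σwᵢ(|x−xᵢ|+|y−yᵢ|) = Σwᵢ|x−xᵢ| + Σwᵢ|y−yᵢ|, so x and y are optimised independently as 1-D weighted medians.
Total weight W = 199; half = 99.5.
x-coordinate, sorted with cumulative weight:
  x=0 (Midtown, w=4) cum 4
  x=4 (Northgate, w=15) cum 19
  x=6 (Westmoor, w=50) cum 69
  x=7 (Eastvale, w=60) cum 129  ← median
  x=8 (Southcross, w=70) cum 199
⇒ x* = 7
y-coordinate, sorted with cumulative weight:
  y=4 (Eastvale, w=60) cum 60
  y=5 (Northgate, w=15) cum 75
  y=6 (Southcross, w=70) cum 145  ← median
  y=8 (Westmoor, w=50) cum 195
  y=11 (Midtown, w=4) cum 199
⇒ y* = 6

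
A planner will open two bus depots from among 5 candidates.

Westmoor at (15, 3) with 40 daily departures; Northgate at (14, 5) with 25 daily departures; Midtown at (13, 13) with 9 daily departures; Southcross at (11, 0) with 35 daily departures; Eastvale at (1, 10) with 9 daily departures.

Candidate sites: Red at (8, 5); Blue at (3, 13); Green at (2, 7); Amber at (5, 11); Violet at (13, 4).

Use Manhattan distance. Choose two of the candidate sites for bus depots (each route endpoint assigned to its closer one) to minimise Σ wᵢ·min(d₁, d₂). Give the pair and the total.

{Green, Violet}, total 497

Evaluate every pair (each demand assigned to the nearer of the two):
  {Green, Violet}: total = 497
  {Blue, Violet}: total = 506
  {Amber, Violet}: total = 506
  {Red, Violet}: total = 569
  {Red, Blue}: total = 925
  {Red, Amber}: total = 925
  {Red, Green}: total = 943
  {Blue, Green}: total = 1716
  {Green, Amber}: total = 1716
  {Blue, Amber}: total = 1825
Best pair: {Green, Violet} with total 497.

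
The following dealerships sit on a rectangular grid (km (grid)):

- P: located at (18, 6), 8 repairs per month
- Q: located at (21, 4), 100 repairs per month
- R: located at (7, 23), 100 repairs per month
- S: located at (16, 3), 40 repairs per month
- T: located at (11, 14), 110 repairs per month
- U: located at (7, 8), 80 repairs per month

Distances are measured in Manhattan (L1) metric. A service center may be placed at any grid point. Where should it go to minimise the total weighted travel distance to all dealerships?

(11, 8)

Manhattan distance separates: Σwᵢ(|x−xᵢ|+|y−yᵢ|) = Σwᵢ|x−xᵢ| + Σwᵢ|y−yᵢ|, so x and y are optimised independently as 1-D weighted medians.
Total weight W = 438; half = 219.
x-coordinate, sorted with cumulative weight:
  x=7 (R, w=100) cum 100
  x=7 (U, w=80) cum 180
  x=11 (T, w=110) cum 290  ← median
  x=16 (S, w=40) cum 330
  x=18 (P, w=8) cum 338
  x=21 (Q, w=100) cum 438
⇒ x* = 11
y-coordinate, sorted with cumulative weight:
  y=3 (S, w=40) cum 40
  y=4 (Q, w=100) cum 140
  y=6 (P, w=8) cum 148
  y=8 (U, w=80) cum 228  ← median
  y=14 (T, w=110) cum 338
  y=23 (R, w=100) cum 438
⇒ y* = 8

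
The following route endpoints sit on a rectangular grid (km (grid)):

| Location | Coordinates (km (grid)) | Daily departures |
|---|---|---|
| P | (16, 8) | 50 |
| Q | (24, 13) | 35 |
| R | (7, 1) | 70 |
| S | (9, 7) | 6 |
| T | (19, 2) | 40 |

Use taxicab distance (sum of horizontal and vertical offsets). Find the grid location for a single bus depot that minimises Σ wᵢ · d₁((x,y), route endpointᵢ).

(16, 2)

Manhattan distance separates: Σwᵢ(|x−xᵢ|+|y−yᵢ|) = Σwᵢ|x−xᵢ| + Σwᵢ|y−yᵢ|, so x and y are optimised independently as 1-D weighted medians.
Total weight W = 201; half = 100.5.
x-coordinate, sorted with cumulative weight:
  x=7 (R, w=70) cum 70
  x=9 (S, w=6) cum 76
  x=16 (P, w=50) cum 126  ← median
  x=19 (T, w=40) cum 166
  x=24 (Q, w=35) cum 201
⇒ x* = 16
y-coordinate, sorted with cumulative weight:
  y=1 (R, w=70) cum 70
  y=2 (T, w=40) cum 110  ← median
  y=7 (S, w=6) cum 116
  y=8 (P, w=50) cum 166
  y=13 (Q, w=35) cum 201
⇒ y* = 2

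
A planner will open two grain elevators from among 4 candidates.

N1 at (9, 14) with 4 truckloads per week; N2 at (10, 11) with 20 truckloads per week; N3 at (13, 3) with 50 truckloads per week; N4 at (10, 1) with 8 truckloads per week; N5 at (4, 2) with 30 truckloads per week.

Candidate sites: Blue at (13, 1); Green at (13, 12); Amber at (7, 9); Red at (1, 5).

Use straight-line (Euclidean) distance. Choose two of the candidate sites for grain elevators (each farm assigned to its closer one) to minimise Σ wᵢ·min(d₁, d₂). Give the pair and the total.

Evaluate every pair (each demand assigned to the nearer of the two):
  {Blue, Amber}: total = 446.1
  {Blue, Green}: total = 476.8
  {Blue, Red}: total = 508.3
  {Amber, Red}: total = 713.5
  {Green, Red}: total = 737.2
  {Green, Amber}: total = 802.2
Best pair: {Blue, Amber} with total 446.1.

{Blue, Amber}, total 446.1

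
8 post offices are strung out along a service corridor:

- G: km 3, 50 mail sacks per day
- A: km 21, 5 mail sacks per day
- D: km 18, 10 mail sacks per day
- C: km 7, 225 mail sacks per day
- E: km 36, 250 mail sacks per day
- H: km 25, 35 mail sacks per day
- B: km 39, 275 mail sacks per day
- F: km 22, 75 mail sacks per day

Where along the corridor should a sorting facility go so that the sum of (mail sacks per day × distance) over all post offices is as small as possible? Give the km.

x = 36

For a sum of weighted absolute distances on a line, the optimum is the weighted median (not the mean). Total weight W = 925; half-weight = 462.5.
Sort by position and accumulate weight:
  km 3 (G, w=50) → cum 50
  km 7 (C, w=225) → cum 275
  km 18 (D, w=10) → cum 285
  km 21 (A, w=5) → cum 290
  km 22 (F, w=75) → cum 365
  km 25 (H, w=35) → cum 400
  km 36 (E, w=250) → cum 650  ≥ 462.5 → median here
  km 39 (B, w=275) → cum 925
Optimal location: km 36.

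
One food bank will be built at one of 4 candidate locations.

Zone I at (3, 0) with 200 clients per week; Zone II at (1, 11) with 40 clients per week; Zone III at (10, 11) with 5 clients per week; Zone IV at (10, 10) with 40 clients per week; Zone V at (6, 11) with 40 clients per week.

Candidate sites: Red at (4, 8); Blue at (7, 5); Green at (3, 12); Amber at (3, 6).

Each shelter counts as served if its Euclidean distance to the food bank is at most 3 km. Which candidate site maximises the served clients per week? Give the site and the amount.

Green, covering 40

Coverage radius r = 3 km; a point is covered iff (Δx)²+(Δy)² ≤ 3² = 9.
  Red (4, 8): covers {none} → 0
  Blue (7, 5): covers {none} → 0
  Green (3, 12): covers {Zone II} → 40
  Amber (3, 6): covers {none} → 0
Maximum coverage at Green: 40 clients per week.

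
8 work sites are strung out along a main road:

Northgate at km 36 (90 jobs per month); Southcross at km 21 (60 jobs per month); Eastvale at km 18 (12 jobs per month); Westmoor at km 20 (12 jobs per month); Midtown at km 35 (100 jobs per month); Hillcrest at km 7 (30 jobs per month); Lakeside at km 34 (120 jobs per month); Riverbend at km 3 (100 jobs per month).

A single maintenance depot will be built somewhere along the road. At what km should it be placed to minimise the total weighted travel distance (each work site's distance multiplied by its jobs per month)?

For a sum of weighted absolute distances on a line, the optimum is the weighted median (not the mean). Total weight W = 524; half-weight = 262.
Sort by position and accumulate weight:
  km 3 (Riverbend, w=100) → cum 100
  km 7 (Hillcrest, w=30) → cum 130
  km 18 (Eastvale, w=12) → cum 142
  km 20 (Westmoor, w=12) → cum 154
  km 21 (Southcross, w=60) → cum 214
  km 34 (Lakeside, w=120) → cum 334  ≥ 262 → median here
  km 35 (Midtown, w=100) → cum 434
  km 36 (Northgate, w=90) → cum 524
Optimal location: km 34.

x = 34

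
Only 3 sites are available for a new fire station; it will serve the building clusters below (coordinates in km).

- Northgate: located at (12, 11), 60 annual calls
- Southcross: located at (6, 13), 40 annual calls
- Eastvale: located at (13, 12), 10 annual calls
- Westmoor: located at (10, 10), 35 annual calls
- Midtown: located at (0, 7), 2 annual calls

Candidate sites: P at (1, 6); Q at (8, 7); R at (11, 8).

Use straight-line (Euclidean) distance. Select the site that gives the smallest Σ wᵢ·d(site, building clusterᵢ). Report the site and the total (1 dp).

Total weighted distance at each candidate:
  P (1, 6): total = 1550.8
  Q (8, 7): total = 805.3
  R (11, 8): total = 617.7
Minimum is at R with total 617.7 km.

R, total 617.7 km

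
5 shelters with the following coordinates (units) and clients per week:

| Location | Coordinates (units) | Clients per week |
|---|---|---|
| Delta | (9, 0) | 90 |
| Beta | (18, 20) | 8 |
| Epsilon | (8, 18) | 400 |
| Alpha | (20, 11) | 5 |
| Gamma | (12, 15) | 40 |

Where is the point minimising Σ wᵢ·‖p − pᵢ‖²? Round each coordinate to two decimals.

(8.72, 14.76)

The minimiser of Σwᵢ‖p−pᵢ‖² is the weighted centroid p* = (Σwᵢpᵢ)/(Σwᵢ).
Σwᵢ = 543.
Σwᵢxᵢ = 90·9 + 8·18 + 400·8 + 5·20 + 40·12 = 4734.
Σwᵢyᵢ = 90·0 + 8·20 + 400·18 + 5·11 + 40·15 = 8015.
x* = 4734/543 = 8.72, y* = 8015/543 = 14.76.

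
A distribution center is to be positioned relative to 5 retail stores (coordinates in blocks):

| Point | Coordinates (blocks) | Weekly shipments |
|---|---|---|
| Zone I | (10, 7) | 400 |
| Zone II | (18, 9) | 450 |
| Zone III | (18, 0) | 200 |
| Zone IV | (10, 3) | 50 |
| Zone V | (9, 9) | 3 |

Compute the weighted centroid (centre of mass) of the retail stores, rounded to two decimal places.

(14.71, 6.37)

The minimiser of Σwᵢ‖p−pᵢ‖² is the weighted centroid p* = (Σwᵢpᵢ)/(Σwᵢ).
Σwᵢ = 1103.
Σwᵢxᵢ = 400·10 + 450·18 + 200·18 + 50·10 + 3·9 = 16227.
Σwᵢyᵢ = 400·7 + 450·9 + 200·0 + 50·3 + 3·9 = 7027.
x* = 16227/1103 = 14.71, y* = 7027/1103 = 6.37.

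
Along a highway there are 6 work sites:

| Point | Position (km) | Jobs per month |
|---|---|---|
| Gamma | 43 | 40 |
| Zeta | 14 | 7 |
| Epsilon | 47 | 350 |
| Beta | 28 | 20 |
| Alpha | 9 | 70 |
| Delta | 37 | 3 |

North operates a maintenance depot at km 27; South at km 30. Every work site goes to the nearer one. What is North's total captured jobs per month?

97

The indifferent point is the midpoint (27+30)/2 = 28.5; work sites left of it (closer to North at 27) go to North, those right go to South.
  Alpha at 9 (w=70) → North
  Zeta at 14 (w=7) → North
  Beta at 28 (w=20) → North
  Delta at 37 (w=3) → South
  Gamma at 43 (w=40) → South
  Epsilon at 47 (w=350) → South
North captures 97; South captures 393.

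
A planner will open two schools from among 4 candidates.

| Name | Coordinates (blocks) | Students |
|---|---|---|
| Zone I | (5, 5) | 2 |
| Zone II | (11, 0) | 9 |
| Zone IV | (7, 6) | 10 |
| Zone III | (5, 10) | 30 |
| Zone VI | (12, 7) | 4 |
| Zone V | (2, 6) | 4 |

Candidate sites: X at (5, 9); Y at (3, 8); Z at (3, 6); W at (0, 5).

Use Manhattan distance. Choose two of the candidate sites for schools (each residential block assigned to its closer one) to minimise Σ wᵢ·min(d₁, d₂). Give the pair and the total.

Evaluate every pair (each demand assigned to the nearer of the two):
  {X, Z}: total = 242
  {X, Y}: total = 271
  {X, W}: total = 271
  {Y, Z}: total = 336
  {Y, W}: total = 386
  {Z, W}: total = 396
Best pair: {X, Z} with total 242.

{X, Z}, total 242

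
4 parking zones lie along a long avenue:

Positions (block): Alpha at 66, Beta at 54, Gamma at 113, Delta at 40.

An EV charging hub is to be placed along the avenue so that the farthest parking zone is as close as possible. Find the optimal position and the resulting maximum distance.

The 1-center on a line is the midpoint of the two extreme points: leftmost at 40, rightmost at 113.
Optimal location = (40 + 113)/2 = 76.5; maximum distance = (113 − 40)/2 = 36.5.

location 76.5, max distance 36.5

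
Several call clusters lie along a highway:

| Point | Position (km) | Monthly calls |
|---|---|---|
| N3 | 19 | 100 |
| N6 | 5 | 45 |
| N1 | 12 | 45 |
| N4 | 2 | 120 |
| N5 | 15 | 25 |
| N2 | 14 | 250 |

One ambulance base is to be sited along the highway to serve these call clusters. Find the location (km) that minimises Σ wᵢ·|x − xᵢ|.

x = 14

For a sum of weighted absolute distances on a line, the optimum is the weighted median (not the mean). Total weight W = 585; half-weight = 292.5.
Sort by position and accumulate weight:
  km 2 (N4, w=120) → cum 120
  km 5 (N6, w=45) → cum 165
  km 12 (N1, w=45) → cum 210
  km 14 (N2, w=250) → cum 460  ≥ 292.5 → median here
  km 15 (N5, w=25) → cum 485
  km 19 (N3, w=100) → cum 585
Optimal location: km 14.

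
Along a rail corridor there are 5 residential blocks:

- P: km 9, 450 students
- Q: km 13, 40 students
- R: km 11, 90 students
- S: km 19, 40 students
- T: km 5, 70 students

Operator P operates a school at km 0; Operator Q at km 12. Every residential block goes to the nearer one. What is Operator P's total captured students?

The indifferent point is the midpoint (0+12)/2 = 6; residential blocks left of it (closer to Operator P at 0) go to Operator P, those right go to Operator Q.
  T at 5 (w=70) → Operator P
  P at 9 (w=450) → Operator Q
  R at 11 (w=90) → Operator Q
  Q at 13 (w=40) → Operator Q
  S at 19 (w=40) → Operator Q
Operator P captures 70; Operator Q captures 620.

70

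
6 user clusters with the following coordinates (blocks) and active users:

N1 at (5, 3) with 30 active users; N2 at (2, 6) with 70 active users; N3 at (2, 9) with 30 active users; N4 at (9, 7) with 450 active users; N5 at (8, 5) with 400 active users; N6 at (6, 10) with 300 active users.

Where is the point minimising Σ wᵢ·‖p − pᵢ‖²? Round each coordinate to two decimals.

(7.34, 6.98)

The minimiser of Σwᵢ‖p−pᵢ‖² is the weighted centroid p* = (Σwᵢpᵢ)/(Σwᵢ).
Σwᵢ = 1280.
Σwᵢxᵢ = 30·5 + 70·2 + 30·2 + 450·9 + 400·8 + 300·6 = 9400.
Σwᵢyᵢ = 30·3 + 70·6 + 30·9 + 450·7 + 400·5 + 300·10 = 8930.
x* = 9400/1280 = 7.34, y* = 8930/1280 = 6.98.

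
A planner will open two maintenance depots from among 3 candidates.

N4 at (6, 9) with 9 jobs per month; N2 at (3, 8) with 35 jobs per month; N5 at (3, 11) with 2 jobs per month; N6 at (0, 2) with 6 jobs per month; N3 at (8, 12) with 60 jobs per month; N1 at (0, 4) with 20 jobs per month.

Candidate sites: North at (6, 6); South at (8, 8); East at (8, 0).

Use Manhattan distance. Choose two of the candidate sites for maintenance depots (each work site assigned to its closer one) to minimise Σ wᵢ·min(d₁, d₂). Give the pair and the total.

Evaluate every pair (each demand assigned to the nearer of the two):
  {North, South}: total = 678
  {South, East}: total = 758
  {North, East}: total = 918
Best pair: {North, South} with total 678.

{North, South}, total 678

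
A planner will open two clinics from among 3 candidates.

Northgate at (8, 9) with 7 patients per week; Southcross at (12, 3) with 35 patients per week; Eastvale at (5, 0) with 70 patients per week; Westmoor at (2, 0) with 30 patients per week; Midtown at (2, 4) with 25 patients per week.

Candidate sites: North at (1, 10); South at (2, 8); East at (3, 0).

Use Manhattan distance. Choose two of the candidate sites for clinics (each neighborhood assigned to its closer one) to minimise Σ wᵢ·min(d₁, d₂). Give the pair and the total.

{South, East}, total 739

Evaluate every pair (each demand assigned to the nearer of the two):
  {South, East}: total = 739
  {North, East}: total = 771
  {North, South}: total = 1684
Best pair: {South, East} with total 739.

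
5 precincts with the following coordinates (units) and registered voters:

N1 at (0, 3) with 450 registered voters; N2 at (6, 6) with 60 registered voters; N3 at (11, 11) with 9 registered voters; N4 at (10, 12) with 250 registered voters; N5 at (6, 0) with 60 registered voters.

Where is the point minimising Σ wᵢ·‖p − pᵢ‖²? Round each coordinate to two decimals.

The minimiser of Σwᵢ‖p−pᵢ‖² is the weighted centroid p* = (Σwᵢpᵢ)/(Σwᵢ).
Σwᵢ = 829.
Σwᵢxᵢ = 450·0 + 60·6 + 9·11 + 250·10 + 60·6 = 3319.
Σwᵢyᵢ = 450·3 + 60·6 + 9·11 + 250·12 + 60·0 = 4809.
x* = 3319/829 = 4.00, y* = 4809/829 = 5.80.

(4.00, 5.80)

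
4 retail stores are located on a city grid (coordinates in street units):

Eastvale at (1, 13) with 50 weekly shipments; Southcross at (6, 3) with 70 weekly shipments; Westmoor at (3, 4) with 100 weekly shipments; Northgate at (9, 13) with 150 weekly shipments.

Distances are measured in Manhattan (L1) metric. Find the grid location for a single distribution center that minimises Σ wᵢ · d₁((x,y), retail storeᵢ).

(6, 13)

Manhattan distance separates: Σwᵢ(|x−xᵢ|+|y−yᵢ|) = Σwᵢ|x−xᵢ| + Σwᵢ|y−yᵢ|, so x and y are optimised independently as 1-D weighted medians.
Total weight W = 370; half = 185.
x-coordinate, sorted with cumulative weight:
  x=1 (Eastvale, w=50) cum 50
  x=3 (Westmoor, w=100) cum 150
  x=6 (Southcross, w=70) cum 220  ← median
  x=9 (Northgate, w=150) cum 370
⇒ x* = 6
y-coordinate, sorted with cumulative weight:
  y=3 (Southcross, w=70) cum 70
  y=4 (Westmoor, w=100) cum 170
  y=13 (Eastvale, w=50) cum 220  ← median
  y=13 (Northgate, w=150) cum 370
⇒ y* = 13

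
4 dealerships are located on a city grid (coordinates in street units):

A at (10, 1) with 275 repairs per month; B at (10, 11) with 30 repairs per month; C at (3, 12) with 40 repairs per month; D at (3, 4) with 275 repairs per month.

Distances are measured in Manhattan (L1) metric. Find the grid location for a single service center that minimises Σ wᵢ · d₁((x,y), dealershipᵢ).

Manhattan distance separates: Σwᵢ(|x−xᵢ|+|y−yᵢ|) = Σwᵢ|x−xᵢ| + Σwᵢ|y−yᵢ|, so x and y are optimised independently as 1-D weighted medians.
Total weight W = 620; half = 310.
x-coordinate, sorted with cumulative weight:
  x=3 (C, w=40) cum 40
  x=3 (D, w=275) cum 315  ← median
  x=10 (A, w=275) cum 590
  x=10 (B, w=30) cum 620
⇒ x* = 3
y-coordinate, sorted with cumulative weight:
  y=1 (A, w=275) cum 275
  y=4 (D, w=275) cum 550  ← median
  y=11 (B, w=30) cum 580
  y=12 (C, w=40) cum 620
⇒ y* = 4

(3, 4)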